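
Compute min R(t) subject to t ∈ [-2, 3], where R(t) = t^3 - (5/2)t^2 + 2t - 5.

The derivative is 3t^2 - 5t + 2, which vanishes at t = 2/3 and t = 1.
Compare values at every candidate in [-2, 3]: R(-2) = -27, R(2/3) = -121/27, R(1) = -9/2, R(3) = 11/2.
Hence the absolute minimum is -27 at t = -2.

-27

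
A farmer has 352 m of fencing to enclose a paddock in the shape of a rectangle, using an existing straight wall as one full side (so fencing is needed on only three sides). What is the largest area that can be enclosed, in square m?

15488

Let the sides perpendicular to the wall have length x and the parallel side y, so 2x + y = 352 and the area is A = xy = x(352 − 2x).
A'(x) = 352 − 4x = 0 gives x = 88, and A''(x) = −4 < 0 confirms a maximum.
Then y = 352 − 2·88 = 176 and A = 15488.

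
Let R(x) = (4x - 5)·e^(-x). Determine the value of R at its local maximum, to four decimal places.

0.4216

Differentiating with the product rule gives R'(x) = (-4x + 9)·e^(-x). Since e^(-x) > 0, the only critical point is x = 9/4.
R''(9/4) has the same sign as -4 < 0, so this is a local maximum.
R(9/4) = (4)·e^(-9/4) ≈ 0.4216.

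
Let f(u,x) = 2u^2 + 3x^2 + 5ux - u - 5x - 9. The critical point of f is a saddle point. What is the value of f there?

∂f/∂u = 4u + 5x - 1 = 0 and ∂f/∂x = 5u + 6x - 5 = 0, so (u, x) = (19, -15).
The Hessian has f_{uu} = 4, f_{xx} = 6, f_{ux} = 5, giving D = -1 < 0, so the point is a saddle point.
f(19, -15) = 19.

19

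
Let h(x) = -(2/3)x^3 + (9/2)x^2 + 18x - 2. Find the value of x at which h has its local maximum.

h'(x) = -2x^2 + 9x + 18 = 0 at x = -3/2, 6.
Since h''(x) = -4x + 9, we get h''(-3/2) = 15 > 0 ⇒ local minimum; h''(6) = -15 < 0 ⇒ local maximum.
The local maximum is h(6) = 124.

6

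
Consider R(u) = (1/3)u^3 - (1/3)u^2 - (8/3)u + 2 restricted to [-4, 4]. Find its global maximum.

22/3

The derivative is u^2 - (2/3)u - 8/3, which vanishes at u = -4/3 and u = 2.
Candidates: R(-4) = -14; R(-4/3) = 338/81; R(2) = -2; R(4) = 22/3.
The maximum over the interval is 22/3, attained at u = 4.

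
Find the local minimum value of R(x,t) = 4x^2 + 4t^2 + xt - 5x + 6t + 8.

230/63

∂R/∂x = 8x + t - 5 = 0 and ∂R/∂t = x + 8t + 6 = 0, so (x, t) = (46/63, -53/63).
The Hessian has R_{xx} = 8, R_{tt} = 8, R_{xt} = 1, giving D = 63 > 0 with R_{xx} > 0, so the point is a local minimum.
R(46/63, -53/63) = 230/63.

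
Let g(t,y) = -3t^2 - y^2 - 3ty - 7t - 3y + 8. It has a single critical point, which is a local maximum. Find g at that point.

37/3

∂g/∂t = -6t - 3y - 7 = 0 and ∂g/∂y = -3t - 2y - 3 = 0, so (t, y) = (-5/3, 1).
The Hessian has g_{tt} = -6, g_{yy} = -2, g_{ty} = -3, giving D = 3 > 0 with g_{tt} < 0, so the point is a local maximum.
g(-5/3, 1) = 37/3.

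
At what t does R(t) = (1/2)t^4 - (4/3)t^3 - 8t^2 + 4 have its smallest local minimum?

4

R'(t) = 2t^3 - 4t^2 - 16t. Setting R'(t) = 0 gives t ∈ {-2, 0, 4}.
R''(t) = 6t^2 - 8t - 16. R''(-2) = 24 > 0 ⇒ local minimum; R''(0) = -16 < 0 ⇒ local maximum; R''(4) = 48 > 0 ⇒ local minimum.
So the smallest local minimum value is R(4) = -244/3.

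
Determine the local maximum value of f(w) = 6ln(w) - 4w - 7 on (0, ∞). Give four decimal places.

f'(w) = 6/w − 4 = 0 gives w = 3/2.
f''(w) = -6/w², which is negative for w > 0, so this is a local maximum.
f(3/2) = 6·ln(3/2) - 6 - 7 ≈ -10.5672.

-10.5672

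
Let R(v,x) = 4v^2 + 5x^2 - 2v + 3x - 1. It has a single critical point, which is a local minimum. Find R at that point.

-17/10

∂R/∂v = 8v - 2 = 0 and ∂R/∂x = 10x + 3 = 0, so (v, x) = (1/4, -3/10).
The Hessian has R_{vv} = 8, R_{xx} = 10, R_{vx} = 0, giving D = 80 > 0 with R_{vv} > 0, so the point is a local minimum.
R(1/4, -3/10) = -17/10.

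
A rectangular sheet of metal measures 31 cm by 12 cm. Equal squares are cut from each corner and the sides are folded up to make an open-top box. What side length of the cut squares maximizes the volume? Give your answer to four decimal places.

2.6543

With cut size x, the volume is V(x) = x(31 − 2x)(12 − 2x) for 0 < x < 6.
V'(x) = 12x^2 − 172x + 372. Setting V'(x) = 0 gives x ≈ 2.6543 (the root in (0, 6)).
V''(x) = 24x − 172 is negative there, so this is the maximum; V ≈ 456.3045.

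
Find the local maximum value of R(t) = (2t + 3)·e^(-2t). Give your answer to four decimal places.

7.3891

R'(t) = 2·e^(-2t) + (2t + 3)·(-2)·e^(-2t) = (-4t - 4)·e^(-2t). Since e^(-2t) > 0, the only critical point is t = -1.
R''(-1) has the same sign as -4 < 0, so this is a local maximum.
R(-1) = (1)·e^(2) ≈ 7.3891.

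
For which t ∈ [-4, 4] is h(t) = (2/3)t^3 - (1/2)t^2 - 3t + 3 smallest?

-4

Differentiating, h'(t) = 2t^2 - t - 3; which vanishes at t = -1 and t = 3/2.
Candidates: h(-4) = -107/3; h(-1) = 29/6; h(3/2) = -3/8; h(4) = 77/3.
The minimum over the interval is -107/3, attained at t = -4.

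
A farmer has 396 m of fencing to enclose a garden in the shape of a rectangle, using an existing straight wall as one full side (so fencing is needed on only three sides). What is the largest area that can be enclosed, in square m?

19602

Let the sides perpendicular to the wall have length x and the parallel side y, so 2x + y = 396 and the area is A = xy = x(396 − 2x).
A'(x) = 396 − 4x = 0 gives x = 99, and A''(x) = −4 < 0 confirms a maximum.
Then y = 396 − 2·99 = 198 and A = 19602.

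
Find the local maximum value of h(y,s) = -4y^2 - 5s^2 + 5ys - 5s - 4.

∂h/∂y = -8y + 5s = 0 and ∂h/∂s = 5y - 10s - 5 = 0, so (y, s) = (-5/11, -8/11).
The Hessian has h_{yy} = -8, h_{ss} = -10, h_{ys} = 5, giving D = 55 > 0 with h_{yy} < 0, so the point is a local maximum.
h(-5/11, -8/11) = -24/11.

-24/11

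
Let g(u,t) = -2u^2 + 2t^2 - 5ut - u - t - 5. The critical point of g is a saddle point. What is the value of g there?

-200/41

∂g/∂u = -4u - 5t - 1 = 0 and ∂g/∂t = -5u + 4t - 1 = 0, so (u, t) = (-9/41, -1/41).
The Hessian has g_{uu} = -4, g_{tt} = 4, g_{ut} = -5, giving D = -41 < 0, so the point is a saddle point.
g(-9/41, -1/41) = -200/41.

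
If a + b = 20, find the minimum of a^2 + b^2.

With a + b = 20, a^2 + b^2 = a^2 + (20 − a)^2.
The derivative 2a − 2(20 − a) = 4a − 40 vanishes at a = 10; second derivative 4 > 0, a minimum.
The minimum is 2·(10)^2 = 200.

200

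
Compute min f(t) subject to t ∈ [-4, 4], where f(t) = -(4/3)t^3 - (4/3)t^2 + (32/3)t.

The derivative is -4t^2 - (8/3)t + 32/3, which vanishes at t = -2 and t = 4/3.
Candidates: f(-4) = 64/3,  f(-2) = -16,  f(4/3) = 704/81,  f(4) = -64.
Hence the absolute minimum is -64 at t = 4.

-64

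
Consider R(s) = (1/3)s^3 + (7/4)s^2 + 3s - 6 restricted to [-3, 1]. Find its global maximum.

-11/12

R'(s) = s^2 + (7/2)s + 3, which vanishes at s = -2 and s = -3/2.
Candidates: R(-3) = -33/4,  R(-2) = -23/3,  R(-3/2) = -123/16,  R(1) = -11/12.
The maximum over the interval is -11/12, attained at s = 1.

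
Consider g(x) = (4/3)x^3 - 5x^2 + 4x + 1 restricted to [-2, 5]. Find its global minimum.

-113/3

The derivative is 4x^2 - 10x + 4, which vanishes at x = 1/2 and x = 2.
Compare values at every candidate in [-2, 5]: g(-2) = -113/3,  g(1/2) = 23/12,  g(2) = -1/3,  g(5) = 188/3.
The minimum over the interval is -113/3, attained at x = -2.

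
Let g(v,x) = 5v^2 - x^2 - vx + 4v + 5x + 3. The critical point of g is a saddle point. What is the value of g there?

∂g/∂v = 10v - x + 4 = 0 and ∂g/∂x = -v - 2x + 5 = 0, so (v, x) = (-1/7, 18/7).
The Hessian has g_{vv} = 10, g_{xx} = -2, g_{vx} = -1, giving D = -21 < 0, so the point is a saddle point.
g(-1/7, 18/7) = 64/7.

64/7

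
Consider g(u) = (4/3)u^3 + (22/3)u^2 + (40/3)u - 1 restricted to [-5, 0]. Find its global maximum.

-1

Differentiating, g'(u) = 4u^2 + (44/3)u + 40/3; which vanishes at u = -2 and u = -5/3.
Compare values at every candidate in [-5, 0]: g(-5) = -51,  g(-2) = -9,  g(-5/3) = -731/81,  g(0) = -1.
The maximum over the interval is -1, attained at u = 0.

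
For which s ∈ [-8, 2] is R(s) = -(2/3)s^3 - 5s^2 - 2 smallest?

-5

Differentiating, R'(s) = -2s^2 - 10s; which vanishes at s = -5 and s = 0.
Candidates: R(-8) = 58/3,  R(-5) = -131/3,  R(0) = -2,  R(2) = -82/3.
So the minimum is R(-5) = -131/3.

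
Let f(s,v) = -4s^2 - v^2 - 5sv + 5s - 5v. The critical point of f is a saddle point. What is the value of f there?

∂f/∂s = -8s - 5v + 5 = 0 and ∂f/∂v = -5s - 2v - 5 = 0, so (s, v) = (-35/9, 65/9).
The Hessian has f_{ss} = -8, f_{vv} = -2, f_{sv} = -5, giving D = -9 < 0, so the point is a saddle point.
f(-35/9, 65/9) = -250/9.

-250/9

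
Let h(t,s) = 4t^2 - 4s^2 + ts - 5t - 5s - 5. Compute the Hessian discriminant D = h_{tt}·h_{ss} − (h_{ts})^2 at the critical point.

-65

∂h/∂t = 8t + s - 5 = 0 and ∂h/∂s = t - 8s - 5 = 0, so (t, s) = (9/13, -7/13).
The Hessian has h_{tt} = 8, h_{ss} = -8, h_{ts} = 1, giving D = -65 < 0, so the point is a saddle point.
D = (8)·(-8) − (1)^2 = -65.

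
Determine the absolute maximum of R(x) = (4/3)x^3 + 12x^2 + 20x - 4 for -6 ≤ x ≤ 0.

Differentiating, R'(x) = 4x^2 + 24x + 20; which vanishes at x = -5 and x = -1.
Candidates: R(-6) = 20, R(-5) = 88/3, R(-1) = -40/3, R(0) = -4.
The maximum over the interval is 88/3, attained at x = -5.

88/3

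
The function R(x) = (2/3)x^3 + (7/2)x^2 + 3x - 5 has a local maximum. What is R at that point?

R'(x) = 2x^2 + 7x + 3 = 0 at x = -3, -1/2.
R''(x) = 4x + 7. R''(-3) = -5 < 0 ⇒ local maximum; R''(-1/2) = 5 > 0 ⇒ local minimum.
The local maximum is R(-3) = -1/2.

-1/2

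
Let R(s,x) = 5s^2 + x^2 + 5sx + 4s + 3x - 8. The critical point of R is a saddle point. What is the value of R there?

-39/5

∂R/∂s = 10s + 5x + 4 = 0 and ∂R/∂x = 5s + 2x + 3 = 0, so (s, x) = (-7/5, 2).
The Hessian has R_{ss} = 10, R_{xx} = 2, R_{sx} = 5, giving D = -5 < 0, so the point is a saddle point.
R(-7/5, 2) = -39/5.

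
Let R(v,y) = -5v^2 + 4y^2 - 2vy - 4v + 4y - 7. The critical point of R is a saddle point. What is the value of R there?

-53/7

∂R/∂v = -10v - 2y - 4 = 0 and ∂R/∂y = -2v + 8y + 4 = 0, so (v, y) = (-2/7, -4/7).
The Hessian has R_{vv} = -10, R_{yy} = 8, R_{vy} = -2, giving D = -84 < 0, so the point is a saddle point.
R(-2/7, -4/7) = -53/7.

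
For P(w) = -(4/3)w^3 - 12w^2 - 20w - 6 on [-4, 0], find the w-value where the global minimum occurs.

The derivative is -4w^2 - 24w - 20, whose only zero in [-4, 0] is w = -1.
Candidates: P(-4) = -98/3; P(-1) = 10/3; P(0) = -6.
So the minimum is P(-4) = -98/3.

-4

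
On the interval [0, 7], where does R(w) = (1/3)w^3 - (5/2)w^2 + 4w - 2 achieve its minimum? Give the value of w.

4

R'(w) = w^2 - 5w + 4, which vanishes at w = 1 and w = 4.
Compare values at every candidate in [0, 7]: R(0) = -2, R(1) = -1/6, R(4) = -14/3, R(7) = 107/6.
Hence the absolute minimum is -14/3 at w = 4.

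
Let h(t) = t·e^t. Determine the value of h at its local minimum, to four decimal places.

-0.3679

Differentiating with the product rule gives h'(t) = (t + 1)·e^t. Since e^t > 0, the only critical point is t = -1.
h''(-1) has the same sign as 1 > 0, so this is a local minimum.
h(-1) = (-1)·e^(-1) ≈ -0.3679.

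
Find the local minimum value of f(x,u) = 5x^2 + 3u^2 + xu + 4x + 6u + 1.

-145/59

∂f/∂x = 10x + u + 4 = 0 and ∂f/∂u = x + 6u + 6 = 0, so (x, u) = (-18/59, -56/59).
The Hessian has f_{xx} = 10, f_{uu} = 6, f_{xu} = 1, giving D = 59 > 0 with f_{xx} > 0, so the point is a local minimum.
f(-18/59, -56/59) = -145/59.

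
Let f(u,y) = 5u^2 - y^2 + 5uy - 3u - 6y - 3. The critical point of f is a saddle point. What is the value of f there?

∂f/∂u = 10u + 5y - 3 = 0 and ∂f/∂y = 5u - 2y - 6 = 0, so (u, y) = (4/5, -1).
The Hessian has f_{uu} = 10, f_{yy} = -2, f_{uy} = 5, giving D = -45 < 0, so the point is a saddle point.
f(4/5, -1) = -6/5.

-6/5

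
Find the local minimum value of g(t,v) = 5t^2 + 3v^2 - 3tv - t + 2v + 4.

∂g/∂t = 10t - 3v - 1 = 0 and ∂g/∂v = -3t + 6v + 2 = 0, so (t, v) = (0, -1/3).
The Hessian has g_{tt} = 10, g_{vv} = 6, g_{tv} = -3, giving D = 51 > 0 with g_{tt} > 0, so the point is a local minimum.
g(0, -1/3) = 11/3.

11/3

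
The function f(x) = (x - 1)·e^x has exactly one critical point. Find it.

0

f'(x) = 1·e^x + (x - 1)·1·e^x = (x)·e^x. Since e^x > 0, the only critical point is x = 0.
f''(0) has the same sign as 1 > 0, so this is a local minimum.
f(0) = (-1)·e^(0) ≈ -1.0000.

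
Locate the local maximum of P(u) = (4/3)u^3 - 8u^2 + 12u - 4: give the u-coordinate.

P'(u) = 4u^2 - 16u + 12. Setting P'(u) = 0 gives u ∈ {1, 3}.
P''(u) = 8u - 16. P''(1) = -8 < 0 ⇒ local maximum; P''(3) = 8 > 0 ⇒ local minimum.
The local maximum is P(1) = 4/3.

1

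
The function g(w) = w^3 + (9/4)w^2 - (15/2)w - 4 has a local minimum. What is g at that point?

g'(w) = 3w^2 + (9/2)w - 15/2 = 0 at w = -5/2, 1.
g''(w) = 6w + 9/2. g''(-5/2) = -21/2 < 0 ⇒ local maximum; g''(1) = 21/2 > 0 ⇒ local minimum.
So the local minimum value is g(1) = -33/4.

-33/4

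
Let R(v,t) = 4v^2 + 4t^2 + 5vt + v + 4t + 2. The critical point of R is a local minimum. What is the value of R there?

∂R/∂v = 8v + 5t + 1 = 0 and ∂R/∂t = 5v + 8t + 4 = 0, so (v, t) = (4/13, -9/13).
The Hessian has R_{vv} = 8, R_{tt} = 8, R_{vt} = 5, giving D = 39 > 0 with R_{vv} > 0, so the point is a local minimum.
R(4/13, -9/13) = 10/13.

10/13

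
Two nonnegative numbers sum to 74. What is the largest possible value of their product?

1369

With x + y = 74, the product is P(x) = x(74 − x).
P'(x) = 74 − 2x = 0 gives x = 37; P'' = −2 < 0, so this is the maximum.
P = 37·37 = 1369.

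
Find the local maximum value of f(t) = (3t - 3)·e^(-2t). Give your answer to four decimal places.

0.0747

f'(t) = 3·e^(-2t) + (3t - 3)·(-2)·e^(-2t) = (-6t + 9)·e^(-2t). Since e^(-2t) > 0, the only critical point is t = 3/2.
f''(3/2) has the same sign as -6 < 0, so this is a local maximum.
f(3/2) = (3/2)·e^(-3) ≈ 0.0747.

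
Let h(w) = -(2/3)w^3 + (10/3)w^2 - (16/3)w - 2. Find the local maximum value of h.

Critical points: h'(w) = -2w^2 + (20/3)w - 16/3 vanishes at w = 4/3, 2.
h''(w) = -4w + 20/3. h''(4/3) = 4/3 > 0 ⇒ local minimum; h''(2) = -4/3 < 0 ⇒ local maximum.
The local maximum is h(2) = -14/3.

-14/3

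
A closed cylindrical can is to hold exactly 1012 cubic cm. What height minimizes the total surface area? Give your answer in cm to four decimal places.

With radius r and height h, πr²h = 1012 so h = 1012/(πr²), and S(r) = 2πr² + 2πrh = 2πr² + 2·1012/r.
S'(r) = 4πr − 2·1012/r² = 0 ⇒ r³ = 1012/(2π), so r ≈ 5.4409 and h = 2r ≈ 10.8817.
S''(r) = 4π + 4·1012/r³ > 0, so this is the minimum; S ≈ 558.0009.

10.8817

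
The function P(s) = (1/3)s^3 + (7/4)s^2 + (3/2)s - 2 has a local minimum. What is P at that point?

-113/48

P'(s) = s^2 + (7/2)s + 3/2. Setting P'(s) = 0 gives s ∈ {-3, -1/2}.
P''(s) = 2s + 7/2. P''(-3) = -5/2 < 0 ⇒ local maximum; P''(-1/2) = 5/2 > 0 ⇒ local minimum.
Thus P has its local minimum at s = -1/2, with value -113/48.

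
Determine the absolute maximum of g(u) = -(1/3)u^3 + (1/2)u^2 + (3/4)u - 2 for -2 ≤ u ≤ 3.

7/6

The derivative is -u^2 + u + 3/4, which vanishes at u = -1/2 and u = 3/2.
Evaluating at the critical points and endpoints: g(-2) = 7/6,  g(-1/2) = -53/24,  g(3/2) = -7/8,  g(3) = -17/4.
So the maximum is g(-2) = 7/6.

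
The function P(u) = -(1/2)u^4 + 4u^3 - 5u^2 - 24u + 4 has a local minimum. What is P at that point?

-91/2

P'(u) = -2u^3 + 12u^2 - 10u - 24 = 0 at u = -1, 3, 4.
Second-derivative test with P''(u) = -6u^2 + 24u - 10: P''(-1) = -40 < 0 ⇒ local maximum; P''(3) = 8 > 0 ⇒ local minimum; P''(4) = -10 < 0 ⇒ local maximum.
The local minimum is P(3) = -91/2.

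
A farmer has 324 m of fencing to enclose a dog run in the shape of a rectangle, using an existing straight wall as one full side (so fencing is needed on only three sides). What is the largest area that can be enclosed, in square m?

Let the sides perpendicular to the wall have length x and the parallel side y, so 2x + y = 324 and the area is A = xy = x(324 − 2x).
A'(x) = 324 − 4x = 0 gives x = 81, and A''(x) = −4 < 0 confirms a maximum.
Then y = 324 − 2·81 = 162 and A = 13122.

13122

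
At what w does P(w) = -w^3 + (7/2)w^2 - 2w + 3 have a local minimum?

1/3

P'(w) = -3w^2 + 7w - 2 = 0 at w = 1/3, 2.
P''(w) = -6w + 7. P''(1/3) = 5 > 0 ⇒ local minimum; P''(2) = -5 < 0 ⇒ local maximum.
The local minimum is P(1/3) = 145/54.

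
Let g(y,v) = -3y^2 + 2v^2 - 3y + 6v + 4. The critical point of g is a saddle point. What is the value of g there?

∂g/∂y = -6y - 3 = 0 and ∂g/∂v = 4v + 6 = 0, so (y, v) = (-1/2, -3/2).
The Hessian has g_{yy} = -6, g_{vv} = 4, g_{yv} = 0, giving D = -24 < 0, so the point is a saddle point.
g(-1/2, -3/2) = 1/4.

1/4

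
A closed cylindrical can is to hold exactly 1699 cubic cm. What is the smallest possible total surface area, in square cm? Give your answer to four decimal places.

With radius r and height h, πr²h = 1699 so h = 1699/(πr²), and S(r) = 2πr² + 2πrh = 2πr² + 2·1699/r.
S'(r) = 4πr − 2·1699/r² = 0 ⇒ r³ = 1699/(2π), so r ≈ 6.4665 and h = 2r ≈ 12.9331.
S''(r) = 4π + 4·1699/r³ > 0, so this is the minimum; S ≈ 788.2128.

788.2128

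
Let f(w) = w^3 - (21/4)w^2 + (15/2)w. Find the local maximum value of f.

Critical points: f'(w) = 3w^2 - (21/2)w + 15/2 vanishes at w = 1, 5/2.
f''(w) = 6w - 21/2. f''(1) = -9/2 < 0 ⇒ local maximum; f''(5/2) = 9/2 > 0 ⇒ local minimum.
The local maximum is f(1) = 13/4.

13/4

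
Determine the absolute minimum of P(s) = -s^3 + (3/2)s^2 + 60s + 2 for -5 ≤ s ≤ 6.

-150

The derivative is -3s^2 + 3s + 60, which vanishes at s = -4 and s = 5.
Candidates: P(-5) = -271/2; P(-4) = -150; P(5) = 429/2; P(6) = 200.
The minimum over the interval is -150, attained at s = -4.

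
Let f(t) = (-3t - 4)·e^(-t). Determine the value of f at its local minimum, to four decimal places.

By the product rule, f'(t) = (3t + 1)·e^(-t). Since e^(-t) > 0, the only critical point is t = -1/3.
f''(-1/3) has the same sign as 3 > 0, so this is a local minimum.
f(-1/3) = (-3)·e^(1/3) ≈ -4.1868.

-4.1868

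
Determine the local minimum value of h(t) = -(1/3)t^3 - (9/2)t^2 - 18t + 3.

h'(t) = -t^2 - 9t - 18 = 0 at t = -6, -3.
Second-derivative test with h''(t) = -2t - 9: h''(-6) = 3 > 0 ⇒ local minimum; h''(-3) = -3 < 0 ⇒ local maximum.
The local minimum is h(-6) = 21.

21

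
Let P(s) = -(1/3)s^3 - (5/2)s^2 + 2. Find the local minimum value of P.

-113/6

P'(s) = -s^2 - 5s = 0 at s = -5, 0.
P''(s) = -2s - 5. P''(-5) = 5 > 0 ⇒ local minimum; P''(0) = -5 < 0 ⇒ local maximum.
Thus P has its local minimum at s = -5, with value -113/6.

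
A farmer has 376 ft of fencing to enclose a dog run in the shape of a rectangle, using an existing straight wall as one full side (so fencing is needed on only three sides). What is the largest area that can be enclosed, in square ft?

17672

Let the sides perpendicular to the wall have length x and the parallel side y, so 2x + y = 376 and the area is A = xy = x(376 − 2x).
A'(x) = 376 − 4x = 0 gives x = 94, and A''(x) = −4 < 0 confirms a maximum.
Then y = 376 − 2·94 = 188 and A = 17672.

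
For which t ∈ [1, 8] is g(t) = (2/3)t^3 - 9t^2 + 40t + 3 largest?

8

The derivative is 2t^2 - 18t + 40, which vanishes at t = 4 and t = 5.
Evaluating at the critical points and endpoints: g(1) = 104/3, g(4) = 185/3, g(5) = 184/3, g(8) = 265/3.
The maximum over the interval is 265/3, attained at t = 8.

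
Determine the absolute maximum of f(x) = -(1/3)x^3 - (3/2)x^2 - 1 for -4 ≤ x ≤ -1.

-13/6

f'(x) = -x^2 - 3x, whose only zero in [-4, -1] is x = -3.
Evaluating at the critical points and endpoints: f(-4) = -11/3,  f(-3) = -11/2,  f(-1) = -13/6.
So the maximum is f(-1) = -13/6.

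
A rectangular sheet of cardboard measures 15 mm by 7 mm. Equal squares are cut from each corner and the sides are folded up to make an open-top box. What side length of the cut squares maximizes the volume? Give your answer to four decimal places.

1.5000

With cut size x, the volume is V(x) = x(15 − 2x)(7 − 2x) for 0 < x < 3.5.
V'(x) = 12x^2 − 88x + 105. Setting V'(x) = 0 gives x ≈ 1.5000 (the root in (0, 3.5)).
V''(x) = 24x − 88 is negative there, so this is the maximum; V ≈ 72.0000.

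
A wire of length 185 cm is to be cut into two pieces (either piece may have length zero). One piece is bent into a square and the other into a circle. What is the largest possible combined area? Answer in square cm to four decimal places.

2723.5390

Let x be the length used for the square. Square side x/4; circle radius (185−x)/(2π).
A(x) = (x/4)² + π·((185−x)/(2π))² = x²/16 + (185−x)²/(4π) for 0 ≤ x ≤ 185. A'(x) = x/8 − (185−x)/(2π) = 0 gives x = 4·185/(π+4) ≈ 103.6183.
A'' > 0, so the interior critical point is a minimum; the maximum is at an endpoint. A(0) = 2723.5390 and A(185) = 2139.0625, so the largest area is 2723.5390.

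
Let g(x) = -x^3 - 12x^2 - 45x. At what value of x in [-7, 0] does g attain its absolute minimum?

0

g'(x) = -3x^2 - 24x - 45, which vanishes at x = -5 and x = -3.
Compare values at every candidate in [-7, 0]: g(-7) = 70, g(-5) = 50, g(-3) = 54, g(0) = 0.
So the minimum is g(0) = 0.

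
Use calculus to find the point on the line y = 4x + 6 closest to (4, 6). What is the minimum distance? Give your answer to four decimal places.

3.8806

Minimize D(x)^2 = (x - 4)^2 + (4x)^2.
d/dx[D^2] = 2(x - 4) + 2·4·(4x) = 0 ⇒ x = 4/17.
Then y = 118/17 and the distance is √(256/17) ≈ 3.8806.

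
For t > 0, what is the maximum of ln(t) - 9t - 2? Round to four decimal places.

P'(t) = 1/t − 9 = 0 gives t = 1/9.
P''(t) = -1/t², which is negative for t > 0, so this is a local maximum.
P(1/9) = 1·ln(1/9) - 1 - 2 ≈ -5.1972.

-5.1972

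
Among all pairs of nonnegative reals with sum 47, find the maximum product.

2209/4

With x + y = 47, the product is P(x) = x(47 − x).
P'(x) = 47 − 2x = 0 gives x = 47/2; P'' = −2 < 0, so this is the maximum.
P = 47/2·47/2 = 2209/4.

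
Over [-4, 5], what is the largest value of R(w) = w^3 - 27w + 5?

59

R'(w) = 3w^2 - 27, which vanishes at w = -3 and w = 3.
Compare values at every candidate in [-4, 5]: R(-4) = 49,  R(-3) = 59,  R(3) = -49,  R(5) = -5.
So the maximum is R(-3) = 59.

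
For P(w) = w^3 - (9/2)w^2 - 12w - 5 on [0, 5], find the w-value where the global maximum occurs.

0

Differentiating, P'(w) = 3w^2 - 9w - 12; whose only zero in [0, 5] is w = 4.
Candidates: P(0) = -5, P(4) = -61, P(5) = -105/2.
The maximum over the interval is -5, attained at w = 0.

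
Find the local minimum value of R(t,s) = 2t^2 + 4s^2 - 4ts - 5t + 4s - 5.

∂R/∂t = 4t - 4s - 5 = 0 and ∂R/∂s = -4t + 8s + 4 = 0, so (t, s) = (3/2, 1/4).
The Hessian has R_{tt} = 4, R_{ss} = 8, R_{ts} = -4, giving D = 16 > 0 with R_{tt} > 0, so the point is a local minimum.
R(3/2, 1/4) = -33/4.

-33/4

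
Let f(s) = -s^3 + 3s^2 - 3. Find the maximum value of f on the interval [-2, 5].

17

f'(s) = -3s^2 + 6s, which vanishes at s = 0 and s = 2.
Evaluating at the critical points and endpoints: f(-2) = 17, f(0) = -3, f(2) = 1, f(5) = -53.
Hence the absolute maximum is 17 at s = -2.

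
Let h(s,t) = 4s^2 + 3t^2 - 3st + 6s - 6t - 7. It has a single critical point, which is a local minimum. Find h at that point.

∂h/∂s = 8s - 3t + 6 = 0 and ∂h/∂t = -3s + 6t - 6 = 0, so (s, t) = (-6/13, 10/13).
The Hessian has h_{ss} = 8, h_{tt} = 6, h_{st} = -3, giving D = 39 > 0 with h_{ss} > 0, so the point is a local minimum.
h(-6/13, 10/13) = -139/13.

-139/13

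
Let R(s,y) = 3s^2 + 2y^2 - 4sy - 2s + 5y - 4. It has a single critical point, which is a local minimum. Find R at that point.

-75/8

∂R/∂s = 6s - 4y - 2 = 0 and ∂R/∂y = -4s + 4y + 5 = 0, so (s, y) = (-3/2, -11/4).
The Hessian has R_{ss} = 6, R_{yy} = 4, R_{sy} = -4, giving D = 8 > 0 with R_{ss} > 0, so the point is a local minimum.
R(-3/2, -11/4) = -75/8.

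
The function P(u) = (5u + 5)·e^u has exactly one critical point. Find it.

Differentiating with the product rule gives P'(u) = (5u + 10)·e^u. Since e^u > 0, the only critical point is u = -2.
P''(-2) has the same sign as 5 > 0, so this is a local minimum.
P(-2) = (-5)·e^(-2) ≈ -0.6767.

-2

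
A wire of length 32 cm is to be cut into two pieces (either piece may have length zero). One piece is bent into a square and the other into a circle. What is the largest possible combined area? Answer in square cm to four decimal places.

81.4873

Let x be the length used for the square. Square side x/4; circle radius (32−x)/(2π).
A(x) = (x/4)² + π·((32−x)/(2π))² = x²/16 + (32−x)²/(4π) for 0 ≤ x ≤ 32. A'(x) = x/8 − (32−x)/(2π) = 0 gives x = 4·32/(π+4) ≈ 17.9232.
A'' > 0, so the interior critical point is a minimum; the maximum is at an endpoint. A(0) = 81.4873 and A(32) = 64.0000, so the largest area is 81.4873.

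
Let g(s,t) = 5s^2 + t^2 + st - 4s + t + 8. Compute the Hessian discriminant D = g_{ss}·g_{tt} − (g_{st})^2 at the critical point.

∂g/∂s = 10s + t - 4 = 0 and ∂g/∂t = s + 2t + 1 = 0, so (s, t) = (9/19, -14/19).
The Hessian has g_{ss} = 10, g_{tt} = 2, g_{st} = 1, giving D = 19 > 0 with g_{ss} > 0, so the point is a local minimum.
D = (10)·(2) − (1)^2 = 19.

19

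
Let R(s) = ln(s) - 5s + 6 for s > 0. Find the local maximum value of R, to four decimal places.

R'(s) = 1/s − 5 = 0 gives s = 1/5.
R''(s) = -1/s², which is negative for s > 0, so this is a local maximum.
R(1/5) = 1·ln(1/5) - 1 + 6 ≈ 3.3906.

3.3906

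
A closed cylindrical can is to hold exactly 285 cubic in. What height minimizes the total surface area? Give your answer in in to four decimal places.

7.1327

With radius r and height h, πr²h = 285 so h = 285/(πr²), and S(r) = 2πr² + 2πrh = 2πr² + 2·285/r.
S'(r) = 4πr − 2·285/r² = 0 ⇒ r³ = 285/(2π), so r ≈ 3.5663 and h = 2r ≈ 7.1327.
S''(r) = 4π + 4·285/r³ > 0, so this is the minimum; S ≈ 239.7422.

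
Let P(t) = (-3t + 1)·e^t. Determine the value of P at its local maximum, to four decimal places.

Differentiating with the product rule gives P'(t) = (-3t - 2)·e^t. Since e^t > 0, the only critical point is t = -2/3.
P''(-2/3) has the same sign as -3 < 0, so this is a local maximum.
P(-2/3) = (3)·e^(-2/3) ≈ 1.5403.

1.5403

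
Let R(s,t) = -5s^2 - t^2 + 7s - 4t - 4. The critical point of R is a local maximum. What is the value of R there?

∂R/∂s = -10s + 7 = 0 and ∂R/∂t = -2t - 4 = 0, so (s, t) = (7/10, -2).
The Hessian has R_{ss} = -10, R_{tt} = -2, R_{st} = 0, giving D = 20 > 0 with R_{ss} < 0, so the point is a local maximum.
R(7/10, -2) = 49/20.

49/20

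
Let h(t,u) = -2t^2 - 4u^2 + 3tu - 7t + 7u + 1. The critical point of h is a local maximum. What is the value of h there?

170/23

∂h/∂t = -4t + 3u - 7 = 0 and ∂h/∂u = 3t - 8u + 7 = 0, so (t, u) = (-35/23, 7/23).
The Hessian has h_{tt} = -4, h_{uu} = -8, h_{tu} = 3, giving D = 23 > 0 with h_{tt} < 0, so the point is a local maximum.
h(-35/23, 7/23) = 170/23.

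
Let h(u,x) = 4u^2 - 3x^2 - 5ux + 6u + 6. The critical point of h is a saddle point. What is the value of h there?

330/73

∂h/∂u = 8u - 5x + 6 = 0 and ∂h/∂x = -5u - 6x = 0, so (u, x) = (-36/73, 30/73).
The Hessian has h_{uu} = 8, h_{xx} = -6, h_{ux} = -5, giving D = -73 < 0, so the point is a saddle point.
h(-36/73, 30/73) = 330/73.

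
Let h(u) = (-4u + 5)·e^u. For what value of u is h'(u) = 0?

Differentiating with the product rule gives h'(u) = (-4u + 1)·e^u. Since e^u > 0, the only critical point is u = 1/4.
h''(1/4) has the same sign as -4 < 0, so this is a local maximum.
h(1/4) = (4)·e^(1/4) ≈ 5.1361.

1/4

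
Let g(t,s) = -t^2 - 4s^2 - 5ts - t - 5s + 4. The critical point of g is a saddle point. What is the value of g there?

32/9

∂g/∂t = -2t - 5s - 1 = 0 and ∂g/∂s = -5t - 8s - 5 = 0, so (t, s) = (-17/9, 5/9).
The Hessian has g_{tt} = -2, g_{ss} = -8, g_{ts} = -5, giving D = -9 < 0, so the point is a saddle point.
g(-17/9, 5/9) = 32/9.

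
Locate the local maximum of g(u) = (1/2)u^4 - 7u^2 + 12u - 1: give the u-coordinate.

g'(u) = 2u^3 - 14u + 12. Setting g'(u) = 0 gives u ∈ {-3, 1, 2}.
g''(u) = 6u^2 - 14. g''(-3) = 40 > 0 ⇒ local minimum; g''(1) = -8 < 0 ⇒ local maximum; g''(2) = 10 > 0 ⇒ local minimum.
So the local maximum value is g(1) = 9/2.

1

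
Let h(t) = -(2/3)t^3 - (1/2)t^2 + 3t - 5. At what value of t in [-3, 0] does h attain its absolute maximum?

Differentiating, h'(t) = -2t^2 - t + 3; whose only zero in [-3, 0] is t = -3/2.
Compare values at every candidate in [-3, 0]: h(-3) = -1/2, h(-3/2) = -67/8, h(0) = -5.
The maximum over the interval is -1/2, attained at t = -3.

-3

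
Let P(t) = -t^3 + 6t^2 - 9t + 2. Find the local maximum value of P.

2

P'(t) = -3t^2 + 12t - 9 = 0 at t = 1, 3.
P''(t) = -6t + 12. P''(1) = 6 > 0 ⇒ local minimum; P''(3) = -6 < 0 ⇒ local maximum.
The local maximum is P(3) = 2.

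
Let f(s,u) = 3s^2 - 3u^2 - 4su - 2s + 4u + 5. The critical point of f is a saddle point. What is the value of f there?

66/13

∂f/∂s = 6s - 4u - 2 = 0 and ∂f/∂u = -4s - 6u + 4 = 0, so (s, u) = (7/13, 4/13).
The Hessian has f_{ss} = 6, f_{uu} = -6, f_{su} = -4, giving D = -52 < 0, so the point is a saddle point.
f(7/13, 4/13) = 66/13.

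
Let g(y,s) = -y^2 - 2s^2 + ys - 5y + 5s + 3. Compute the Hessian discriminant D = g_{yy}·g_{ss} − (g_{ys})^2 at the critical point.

∂g/∂y = -2y + s - 5 = 0 and ∂g/∂s = y - 4s + 5 = 0, so (y, s) = (-15/7, 5/7).
The Hessian has g_{yy} = -2, g_{ss} = -4, g_{ys} = 1, giving D = 7 > 0 with g_{yy} < 0, so the point is a local maximum.
D = (-2)·(-4) − (1)^2 = 7.

7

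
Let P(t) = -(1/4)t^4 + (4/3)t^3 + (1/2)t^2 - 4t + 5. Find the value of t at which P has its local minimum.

1

P'(t) = -t^3 + 4t^2 + t - 4 = 0 at t = -1, 1, 4.
Second-derivative test with P''(t) = -3t^2 + 8t + 1: P''(-1) = -10 < 0 ⇒ local maximum; P''(1) = 6 > 0 ⇒ local minimum; P''(4) = -15 < 0 ⇒ local maximum.
So the local minimum value is P(1) = 31/12.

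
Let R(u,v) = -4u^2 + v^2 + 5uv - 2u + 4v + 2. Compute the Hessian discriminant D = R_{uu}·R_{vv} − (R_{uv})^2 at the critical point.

-41

∂R/∂u = -8u + 5v - 2 = 0 and ∂R/∂v = 5u + 2v + 4 = 0, so (u, v) = (-24/41, -22/41).
The Hessian has R_{uu} = -8, R_{vv} = 2, R_{uv} = 5, giving D = -41 < 0, so the point is a saddle point.
D = (-8)·(2) − (5)^2 = -41.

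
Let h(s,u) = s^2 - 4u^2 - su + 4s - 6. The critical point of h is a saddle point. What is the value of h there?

∂h/∂s = 2s - u + 4 = 0 and ∂h/∂u = -s - 8u = 0, so (s, u) = (-32/17, 4/17).
The Hessian has h_{ss} = 2, h_{uu} = -8, h_{su} = -1, giving D = -17 < 0, so the point is a saddle point.
h(-32/17, 4/17) = -166/17.

-166/17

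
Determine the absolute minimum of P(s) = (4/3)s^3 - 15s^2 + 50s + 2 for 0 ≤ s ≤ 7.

The derivative is 4s^2 - 30s + 50, which vanishes at s = 5/2 and s = 5.
Candidates: P(0) = 2,  P(5/2) = 649/12,  P(5) = 131/3,  P(7) = 223/3.
So the minimum is P(0) = 2.

2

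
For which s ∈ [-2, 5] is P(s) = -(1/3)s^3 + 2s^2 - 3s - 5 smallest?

Differentiating, P'(s) = -s^2 + 4s - 3; which vanishes at s = 1 and s = 3.
Evaluating at the critical points and endpoints: P(-2) = 35/3,  P(1) = -19/3,  P(3) = -5,  P(5) = -35/3.
Hence the absolute minimum is -35/3 at s = 5.

5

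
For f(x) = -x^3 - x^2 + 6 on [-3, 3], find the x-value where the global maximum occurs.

Differentiating, f'(x) = -3x^2 - 2x; which vanishes at x = -2/3 and x = 0.
Compare values at every candidate in [-3, 3]: f(-3) = 24; f(-2/3) = 158/27; f(0) = 6; f(3) = -30.
So the maximum is f(-3) = 24.

-3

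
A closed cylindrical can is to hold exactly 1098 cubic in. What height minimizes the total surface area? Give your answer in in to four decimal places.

With radius r and height h, πr²h = 1098 so h = 1098/(πr²), and S(r) = 2πr² + 2πrh = 2πr² + 2·1098/r.
S'(r) = 4πr − 2·1098/r² = 0 ⇒ r³ = 1098/(2π), so r ≈ 5.5908 and h = 2r ≈ 11.1816.
S''(r) = 4π + 4·1098/r³ > 0, so this is the minimum; S ≈ 589.1820.

11.1816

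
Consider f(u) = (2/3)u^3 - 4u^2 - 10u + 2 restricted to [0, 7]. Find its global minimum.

The derivative is 2u^2 - 8u - 10, whose only zero in [0, 7] is u = 5.
Compare values at every candidate in [0, 7]: f(0) = 2,  f(5) = -194/3,  f(7) = -106/3.
The minimum over the interval is -194/3, attained at u = 5.

-194/3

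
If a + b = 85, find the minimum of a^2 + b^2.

7225/2

With a + b = 85, a^2 + b^2 = a^2 + (85 − a)^2.
The derivative 2a − 2(85 − a) = 4a − 170 vanishes at a = 85/2; second derivative 4 > 0, a minimum.
The minimum is 2·(85/2)^2 = 7225/2.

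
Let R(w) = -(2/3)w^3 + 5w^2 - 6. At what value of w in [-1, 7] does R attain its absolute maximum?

The derivative is -2w^2 + 10w, which vanishes at w = 0 and w = 5.
Candidates: R(-1) = -1/3,  R(0) = -6,  R(5) = 107/3,  R(7) = 31/3.
So the maximum is R(5) = 107/3.

5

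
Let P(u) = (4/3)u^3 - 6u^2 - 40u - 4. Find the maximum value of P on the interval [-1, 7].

86/3

The derivative is 4u^2 - 12u - 40, whose only zero in [-1, 7] is u = 5.
Candidates: P(-1) = 86/3,  P(5) = -562/3,  P(7) = -362/3.
So the maximum is P(-1) = 86/3.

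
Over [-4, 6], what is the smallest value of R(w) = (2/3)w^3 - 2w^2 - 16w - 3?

-169/3

Differentiating, R'(w) = 2w^2 - 4w - 16; which vanishes at w = -2 and w = 4.
Compare values at every candidate in [-4, 6]: R(-4) = -41/3, R(-2) = 47/3, R(4) = -169/3, R(6) = -27.
The minimum over the interval is -169/3, attained at w = 4.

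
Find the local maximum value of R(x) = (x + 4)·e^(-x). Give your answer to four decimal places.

20.0855

Differentiating with the product rule gives R'(x) = (-x - 3)·e^(-x). Since e^(-x) > 0, the only critical point is x = -3.
R''(-3) has the same sign as -1 < 0, so this is a local maximum.
R(-3) = (1)·e^(3) ≈ 20.0855.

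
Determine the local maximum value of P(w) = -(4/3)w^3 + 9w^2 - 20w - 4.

-223/12

P'(w) = -4w^2 + 18w - 20 = 0 at w = 2, 5/2.
Since P''(w) = -8w + 18, we get P''(2) = 2 > 0 ⇒ local minimum; P''(5/2) = -2 < 0 ⇒ local maximum.
The local maximum is P(5/2) = -223/12.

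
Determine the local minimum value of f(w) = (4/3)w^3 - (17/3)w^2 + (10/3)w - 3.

Critical points: f'(w) = 4w^2 - (34/3)w + 10/3 vanishes at w = 1/3, 5/2.
f''(w) = 8w - 34/3. f''(1/3) = -26/3 < 0 ⇒ local maximum; f''(5/2) = 26/3 > 0 ⇒ local minimum.
So the local minimum value is f(5/2) = -37/4.

-37/4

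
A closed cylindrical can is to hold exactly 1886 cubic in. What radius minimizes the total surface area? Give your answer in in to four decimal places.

With radius r and height h, πr²h = 1886 so h = 1886/(πr²), and S(r) = 2πr² + 2πrh = 2πr² + 2·1886/r.
S'(r) = 4πr − 2·1886/r² = 0 ⇒ r³ = 1886/(2π), so r ≈ 6.6956 and h = 2r ≈ 13.3911.
S''(r) = 4π + 4·1886/r³ > 0, so this is the minimum; S ≈ 845.0369.

6.6956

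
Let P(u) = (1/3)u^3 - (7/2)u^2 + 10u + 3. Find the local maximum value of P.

P'(u) = u^2 - 7u + 10. Setting P'(u) = 0 gives u ∈ {2, 5}.
Since P''(u) = 2u - 7, we get P''(2) = -3 < 0 ⇒ local maximum; P''(5) = 3 > 0 ⇒ local minimum.
Thus P has its local maximum at u = 2, with value 35/3.

35/3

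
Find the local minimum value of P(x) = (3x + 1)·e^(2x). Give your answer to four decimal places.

-0.2833

Differentiating with the product rule gives P'(x) = (6x + 5)·e^(2x). Since e^(2x) > 0, the only critical point is x = -5/6.
P''(-5/6) has the same sign as 6 > 0, so this is a local minimum.
P(-5/6) = (-3/2)·e^(-5/3) ≈ -0.2833.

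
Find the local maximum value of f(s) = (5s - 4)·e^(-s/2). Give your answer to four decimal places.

2.4660

Differentiating with the product rule gives f'(s) = (-(5/2)s + 7)·e^(-s/2). Since e^(-s/2) > 0, the only critical point is s = 14/5.
f''(14/5) has the same sign as -5/2 < 0, so this is a local maximum.
f(14/5) = (10)·e^(-7/5) ≈ 2.4660.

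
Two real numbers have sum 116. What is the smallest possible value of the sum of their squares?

With a + b = 116, a^2 + b^2 = a^2 + (116 − a)^2.
The derivative 2a − 2(116 − a) = 4a − 232 vanishes at a = 58; second derivative 4 > 0, a minimum.
The minimum is 2·(58)^2 = 6728.

6728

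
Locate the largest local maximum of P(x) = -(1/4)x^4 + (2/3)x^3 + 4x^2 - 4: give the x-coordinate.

4

Critical points: P'(x) = -x^3 + 2x^2 + 8x vanishes at x = -2, 0, 4.
Second-derivative test with P''(x) = -3x^2 + 4x + 8: P''(-2) = -12 < 0 ⇒ local maximum; P''(0) = 8 > 0 ⇒ local minimum; P''(4) = -24 < 0 ⇒ local maximum.
The largest local maximum is P(4) = 116/3.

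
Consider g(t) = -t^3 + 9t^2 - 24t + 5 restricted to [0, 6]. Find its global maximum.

g'(t) = -3t^2 + 18t - 24, which vanishes at t = 2 and t = 4.
Candidates: g(0) = 5,  g(2) = -15,  g(4) = -11,  g(6) = -31.
Hence the absolute maximum is 5 at t = 0.

5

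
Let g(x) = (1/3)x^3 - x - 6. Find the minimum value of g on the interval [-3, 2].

g'(x) = x^2 - 1, which vanishes at x = -1 and x = 1.
Candidates: g(-3) = -12,  g(-1) = -16/3,  g(1) = -20/3,  g(2) = -16/3.
The minimum over the interval is -12, attained at x = -3.

-12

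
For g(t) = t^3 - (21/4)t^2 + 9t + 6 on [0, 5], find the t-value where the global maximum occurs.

5

The derivative is 3t^2 - (21/2)t + 9, which vanishes at t = 3/2 and t = 2.
Evaluating at the critical points and endpoints: g(0) = 6, g(3/2) = 177/16, g(2) = 11, g(5) = 179/4.
Hence the absolute maximum is 179/4 at t = 5.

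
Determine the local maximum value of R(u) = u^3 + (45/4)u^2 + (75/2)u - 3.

-137/4

R'(u) = 3u^2 + (45/2)u + 75/2 = 0 at u = -5, -5/2.
R''(u) = 6u + 45/2. R''(-5) = -15/2 < 0 ⇒ local maximum; R''(-5/2) = 15/2 > 0 ⇒ local minimum.
Thus R has its local maximum at u = -5, with value -137/4.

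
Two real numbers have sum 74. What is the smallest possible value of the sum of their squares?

2738

With a + b = 74, a^2 + b^2 = a^2 + (74 − a)^2.
The derivative 2a − 2(74 − a) = 4a − 148 vanishes at a = 37; second derivative 4 > 0, a minimum.
The minimum is 2·(37)^2 = 2738.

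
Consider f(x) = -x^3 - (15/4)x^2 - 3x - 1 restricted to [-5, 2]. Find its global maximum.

Differentiating, f'(x) = -3x^2 - (15/2)x - 3; which vanishes at x = -2 and x = -1/2.
Candidates: f(-5) = 181/4,  f(-2) = -2,  f(-1/2) = -5/16,  f(2) = -30.
The maximum over the interval is 181/4, attained at x = -5.

181/4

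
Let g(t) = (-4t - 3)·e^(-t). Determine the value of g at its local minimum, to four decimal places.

Differentiating with the product rule gives g'(t) = (4t - 1)·e^(-t). Since e^(-t) > 0, the only critical point is t = 1/4.
g''(1/4) has the same sign as 4 > 0, so this is a local minimum.
g(1/4) = (-4)·e^(-1/4) ≈ -3.1152.

-3.1152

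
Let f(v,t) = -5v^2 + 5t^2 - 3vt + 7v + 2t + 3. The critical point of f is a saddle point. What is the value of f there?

594/109

∂f/∂v = -10v - 3t + 7 = 0 and ∂f/∂t = -3v + 10t + 2 = 0, so (v, t) = (76/109, 1/109).
The Hessian has f_{vv} = -10, f_{tt} = 10, f_{vt} = -3, giving D = -109 < 0, so the point is a saddle point.
f(76/109, 1/109) = 594/109.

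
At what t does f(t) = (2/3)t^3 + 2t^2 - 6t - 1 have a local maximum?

-3

Critical points: f'(t) = 2t^2 + 4t - 6 vanishes at t = -3, 1.
Second-derivative test with f''(t) = 4t + 4: f''(-3) = -8 < 0 ⇒ local maximum; f''(1) = 8 > 0 ⇒ local minimum.
The local maximum is f(-3) = 17.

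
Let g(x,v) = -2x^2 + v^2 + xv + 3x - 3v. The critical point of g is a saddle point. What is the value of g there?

∂g/∂x = -4x + v + 3 = 0 and ∂g/∂v = x + 2v - 3 = 0, so (x, v) = (1, 1).
The Hessian has g_{xx} = -4, g_{vv} = 2, g_{xv} = 1, giving D = -9 < 0, so the point is a saddle point.
g(1, 1) = 0.

0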